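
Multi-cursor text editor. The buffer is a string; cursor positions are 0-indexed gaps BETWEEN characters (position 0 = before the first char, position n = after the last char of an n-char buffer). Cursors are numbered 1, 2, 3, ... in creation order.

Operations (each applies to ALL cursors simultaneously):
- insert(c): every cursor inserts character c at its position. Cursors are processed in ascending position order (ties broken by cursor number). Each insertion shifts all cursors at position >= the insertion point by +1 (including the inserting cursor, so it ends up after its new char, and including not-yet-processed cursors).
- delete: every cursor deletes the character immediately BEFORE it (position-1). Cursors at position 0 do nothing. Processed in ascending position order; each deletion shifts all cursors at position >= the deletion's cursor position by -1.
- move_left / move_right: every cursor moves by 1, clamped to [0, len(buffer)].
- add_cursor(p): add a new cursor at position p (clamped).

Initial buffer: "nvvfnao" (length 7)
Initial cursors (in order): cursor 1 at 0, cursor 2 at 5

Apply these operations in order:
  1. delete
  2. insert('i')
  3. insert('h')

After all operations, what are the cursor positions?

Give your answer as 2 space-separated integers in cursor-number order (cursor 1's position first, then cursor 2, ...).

Answer: 2 8

Derivation:
After op 1 (delete): buffer="nvvfao" (len 6), cursors c1@0 c2@4, authorship ......
After op 2 (insert('i')): buffer="invvfiao" (len 8), cursors c1@1 c2@6, authorship 1....2..
After op 3 (insert('h')): buffer="ihnvvfihao" (len 10), cursors c1@2 c2@8, authorship 11....22..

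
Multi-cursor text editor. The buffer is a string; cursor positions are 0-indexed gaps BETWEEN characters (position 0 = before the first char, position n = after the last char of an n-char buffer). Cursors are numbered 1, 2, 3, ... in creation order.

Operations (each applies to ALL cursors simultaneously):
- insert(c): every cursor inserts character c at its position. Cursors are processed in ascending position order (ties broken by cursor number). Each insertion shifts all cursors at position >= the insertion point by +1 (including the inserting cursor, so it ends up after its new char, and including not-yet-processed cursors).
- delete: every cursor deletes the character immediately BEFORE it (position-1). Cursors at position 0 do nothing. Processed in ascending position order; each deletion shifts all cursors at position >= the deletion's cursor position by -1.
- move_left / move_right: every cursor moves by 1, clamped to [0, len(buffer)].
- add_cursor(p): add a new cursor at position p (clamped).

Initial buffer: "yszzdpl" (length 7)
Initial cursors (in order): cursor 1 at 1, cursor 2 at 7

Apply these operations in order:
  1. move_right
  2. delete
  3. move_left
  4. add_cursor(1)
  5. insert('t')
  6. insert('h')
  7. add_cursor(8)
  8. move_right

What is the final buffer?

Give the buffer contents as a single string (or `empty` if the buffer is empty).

Answer: thythzzdthp

Derivation:
After op 1 (move_right): buffer="yszzdpl" (len 7), cursors c1@2 c2@7, authorship .......
After op 2 (delete): buffer="yzzdp" (len 5), cursors c1@1 c2@5, authorship .....
After op 3 (move_left): buffer="yzzdp" (len 5), cursors c1@0 c2@4, authorship .....
After op 4 (add_cursor(1)): buffer="yzzdp" (len 5), cursors c1@0 c3@1 c2@4, authorship .....
After op 5 (insert('t')): buffer="tytzzdtp" (len 8), cursors c1@1 c3@3 c2@7, authorship 1.3...2.
After op 6 (insert('h')): buffer="thythzzdthp" (len 11), cursors c1@2 c3@5 c2@10, authorship 11.33...22.
After op 7 (add_cursor(8)): buffer="thythzzdthp" (len 11), cursors c1@2 c3@5 c4@8 c2@10, authorship 11.33...22.
After op 8 (move_right): buffer="thythzzdthp" (len 11), cursors c1@3 c3@6 c4@9 c2@11, authorship 11.33...22.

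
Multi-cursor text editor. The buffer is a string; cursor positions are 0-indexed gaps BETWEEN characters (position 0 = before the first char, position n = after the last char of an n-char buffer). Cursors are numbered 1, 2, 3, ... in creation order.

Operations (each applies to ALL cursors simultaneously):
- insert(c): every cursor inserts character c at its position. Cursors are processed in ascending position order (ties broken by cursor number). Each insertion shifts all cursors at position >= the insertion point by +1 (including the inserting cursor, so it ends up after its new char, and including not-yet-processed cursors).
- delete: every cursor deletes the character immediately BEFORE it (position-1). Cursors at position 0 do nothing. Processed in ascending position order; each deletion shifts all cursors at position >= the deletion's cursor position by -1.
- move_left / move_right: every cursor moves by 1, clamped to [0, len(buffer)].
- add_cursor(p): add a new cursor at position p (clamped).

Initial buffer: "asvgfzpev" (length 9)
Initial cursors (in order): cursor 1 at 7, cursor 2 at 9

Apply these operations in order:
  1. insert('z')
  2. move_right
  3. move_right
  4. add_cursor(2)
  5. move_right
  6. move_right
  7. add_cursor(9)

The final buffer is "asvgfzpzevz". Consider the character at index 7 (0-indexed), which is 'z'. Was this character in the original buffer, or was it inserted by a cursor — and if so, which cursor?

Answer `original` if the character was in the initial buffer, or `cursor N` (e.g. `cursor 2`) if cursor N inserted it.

Answer: cursor 1

Derivation:
After op 1 (insert('z')): buffer="asvgfzpzevz" (len 11), cursors c1@8 c2@11, authorship .......1..2
After op 2 (move_right): buffer="asvgfzpzevz" (len 11), cursors c1@9 c2@11, authorship .......1..2
After op 3 (move_right): buffer="asvgfzpzevz" (len 11), cursors c1@10 c2@11, authorship .......1..2
After op 4 (add_cursor(2)): buffer="asvgfzpzevz" (len 11), cursors c3@2 c1@10 c2@11, authorship .......1..2
After op 5 (move_right): buffer="asvgfzpzevz" (len 11), cursors c3@3 c1@11 c2@11, authorship .......1..2
After op 6 (move_right): buffer="asvgfzpzevz" (len 11), cursors c3@4 c1@11 c2@11, authorship .......1..2
After op 7 (add_cursor(9)): buffer="asvgfzpzevz" (len 11), cursors c3@4 c4@9 c1@11 c2@11, authorship .......1..2
Authorship (.=original, N=cursor N): . . . . . . . 1 . . 2
Index 7: author = 1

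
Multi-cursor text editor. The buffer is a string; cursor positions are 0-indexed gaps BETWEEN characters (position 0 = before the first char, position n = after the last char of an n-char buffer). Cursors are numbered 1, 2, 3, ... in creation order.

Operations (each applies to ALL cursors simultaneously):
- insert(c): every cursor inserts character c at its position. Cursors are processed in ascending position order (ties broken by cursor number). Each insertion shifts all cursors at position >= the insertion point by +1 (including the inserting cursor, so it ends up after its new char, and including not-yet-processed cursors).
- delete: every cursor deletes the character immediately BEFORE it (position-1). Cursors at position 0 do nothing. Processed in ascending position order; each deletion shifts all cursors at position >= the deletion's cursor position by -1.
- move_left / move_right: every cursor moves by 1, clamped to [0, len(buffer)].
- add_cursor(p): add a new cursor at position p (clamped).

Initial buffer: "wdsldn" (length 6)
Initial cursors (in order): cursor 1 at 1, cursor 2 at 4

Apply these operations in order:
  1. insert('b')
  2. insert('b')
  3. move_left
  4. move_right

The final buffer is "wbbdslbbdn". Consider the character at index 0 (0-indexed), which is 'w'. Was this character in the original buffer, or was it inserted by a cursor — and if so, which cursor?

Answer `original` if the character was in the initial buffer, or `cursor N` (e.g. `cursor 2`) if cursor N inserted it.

Answer: original

Derivation:
After op 1 (insert('b')): buffer="wbdslbdn" (len 8), cursors c1@2 c2@6, authorship .1...2..
After op 2 (insert('b')): buffer="wbbdslbbdn" (len 10), cursors c1@3 c2@8, authorship .11...22..
After op 3 (move_left): buffer="wbbdslbbdn" (len 10), cursors c1@2 c2@7, authorship .11...22..
After op 4 (move_right): buffer="wbbdslbbdn" (len 10), cursors c1@3 c2@8, authorship .11...22..
Authorship (.=original, N=cursor N): . 1 1 . . . 2 2 . .
Index 0: author = original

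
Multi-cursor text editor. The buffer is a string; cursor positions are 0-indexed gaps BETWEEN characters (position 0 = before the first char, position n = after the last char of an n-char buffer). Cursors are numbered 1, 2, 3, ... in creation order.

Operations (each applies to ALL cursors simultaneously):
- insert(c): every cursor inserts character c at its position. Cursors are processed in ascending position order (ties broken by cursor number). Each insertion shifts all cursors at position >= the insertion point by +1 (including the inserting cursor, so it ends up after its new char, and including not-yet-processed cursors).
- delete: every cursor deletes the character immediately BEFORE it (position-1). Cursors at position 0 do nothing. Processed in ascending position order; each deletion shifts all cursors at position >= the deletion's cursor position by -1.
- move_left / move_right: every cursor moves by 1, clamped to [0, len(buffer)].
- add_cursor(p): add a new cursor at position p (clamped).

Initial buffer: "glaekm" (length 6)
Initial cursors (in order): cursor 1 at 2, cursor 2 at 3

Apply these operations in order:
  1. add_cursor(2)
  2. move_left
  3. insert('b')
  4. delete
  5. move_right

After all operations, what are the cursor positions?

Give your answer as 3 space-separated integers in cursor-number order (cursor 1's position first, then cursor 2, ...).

After op 1 (add_cursor(2)): buffer="glaekm" (len 6), cursors c1@2 c3@2 c2@3, authorship ......
After op 2 (move_left): buffer="glaekm" (len 6), cursors c1@1 c3@1 c2@2, authorship ......
After op 3 (insert('b')): buffer="gbblbaekm" (len 9), cursors c1@3 c3@3 c2@5, authorship .13.2....
After op 4 (delete): buffer="glaekm" (len 6), cursors c1@1 c3@1 c2@2, authorship ......
After op 5 (move_right): buffer="glaekm" (len 6), cursors c1@2 c3@2 c2@3, authorship ......

Answer: 2 3 2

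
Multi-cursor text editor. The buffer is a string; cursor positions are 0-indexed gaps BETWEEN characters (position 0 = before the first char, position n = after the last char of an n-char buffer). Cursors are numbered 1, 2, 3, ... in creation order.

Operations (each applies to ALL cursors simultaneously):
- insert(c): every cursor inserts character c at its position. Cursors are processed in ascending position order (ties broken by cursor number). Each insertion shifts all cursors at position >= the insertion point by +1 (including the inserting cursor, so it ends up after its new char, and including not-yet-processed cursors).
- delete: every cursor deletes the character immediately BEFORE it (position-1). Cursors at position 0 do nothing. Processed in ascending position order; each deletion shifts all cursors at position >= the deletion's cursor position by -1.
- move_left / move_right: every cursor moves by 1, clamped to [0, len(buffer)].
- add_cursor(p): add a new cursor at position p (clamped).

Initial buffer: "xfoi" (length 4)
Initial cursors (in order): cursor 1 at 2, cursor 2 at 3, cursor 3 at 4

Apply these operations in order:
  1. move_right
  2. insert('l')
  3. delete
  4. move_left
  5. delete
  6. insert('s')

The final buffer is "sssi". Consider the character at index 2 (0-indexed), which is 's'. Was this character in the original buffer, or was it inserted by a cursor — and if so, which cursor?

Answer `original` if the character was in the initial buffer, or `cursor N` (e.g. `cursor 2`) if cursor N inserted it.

Answer: cursor 3

Derivation:
After op 1 (move_right): buffer="xfoi" (len 4), cursors c1@3 c2@4 c3@4, authorship ....
After op 2 (insert('l')): buffer="xfolill" (len 7), cursors c1@4 c2@7 c3@7, authorship ...1.23
After op 3 (delete): buffer="xfoi" (len 4), cursors c1@3 c2@4 c3@4, authorship ....
After op 4 (move_left): buffer="xfoi" (len 4), cursors c1@2 c2@3 c3@3, authorship ....
After op 5 (delete): buffer="i" (len 1), cursors c1@0 c2@0 c3@0, authorship .
After op 6 (insert('s')): buffer="sssi" (len 4), cursors c1@3 c2@3 c3@3, authorship 123.
Authorship (.=original, N=cursor N): 1 2 3 .
Index 2: author = 3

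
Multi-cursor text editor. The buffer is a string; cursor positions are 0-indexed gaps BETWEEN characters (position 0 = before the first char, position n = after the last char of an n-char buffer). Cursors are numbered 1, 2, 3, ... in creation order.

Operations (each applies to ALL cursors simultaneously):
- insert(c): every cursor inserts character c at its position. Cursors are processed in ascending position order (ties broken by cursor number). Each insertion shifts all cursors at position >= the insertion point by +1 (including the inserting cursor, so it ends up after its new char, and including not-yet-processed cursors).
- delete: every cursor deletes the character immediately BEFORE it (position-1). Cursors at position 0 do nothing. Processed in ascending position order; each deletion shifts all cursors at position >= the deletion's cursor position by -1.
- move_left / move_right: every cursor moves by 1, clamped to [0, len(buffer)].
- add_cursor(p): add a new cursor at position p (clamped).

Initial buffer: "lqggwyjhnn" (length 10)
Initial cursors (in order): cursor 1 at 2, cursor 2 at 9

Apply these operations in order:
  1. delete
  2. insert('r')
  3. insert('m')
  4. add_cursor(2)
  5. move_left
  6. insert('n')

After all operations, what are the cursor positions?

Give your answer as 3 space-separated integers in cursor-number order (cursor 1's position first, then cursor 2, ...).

Answer: 4 13 2

Derivation:
After op 1 (delete): buffer="lggwyjhn" (len 8), cursors c1@1 c2@7, authorship ........
After op 2 (insert('r')): buffer="lrggwyjhrn" (len 10), cursors c1@2 c2@9, authorship .1......2.
After op 3 (insert('m')): buffer="lrmggwyjhrmn" (len 12), cursors c1@3 c2@11, authorship .11......22.
After op 4 (add_cursor(2)): buffer="lrmggwyjhrmn" (len 12), cursors c3@2 c1@3 c2@11, authorship .11......22.
After op 5 (move_left): buffer="lrmggwyjhrmn" (len 12), cursors c3@1 c1@2 c2@10, authorship .11......22.
After op 6 (insert('n')): buffer="lnrnmggwyjhrnmn" (len 15), cursors c3@2 c1@4 c2@13, authorship .3111......222.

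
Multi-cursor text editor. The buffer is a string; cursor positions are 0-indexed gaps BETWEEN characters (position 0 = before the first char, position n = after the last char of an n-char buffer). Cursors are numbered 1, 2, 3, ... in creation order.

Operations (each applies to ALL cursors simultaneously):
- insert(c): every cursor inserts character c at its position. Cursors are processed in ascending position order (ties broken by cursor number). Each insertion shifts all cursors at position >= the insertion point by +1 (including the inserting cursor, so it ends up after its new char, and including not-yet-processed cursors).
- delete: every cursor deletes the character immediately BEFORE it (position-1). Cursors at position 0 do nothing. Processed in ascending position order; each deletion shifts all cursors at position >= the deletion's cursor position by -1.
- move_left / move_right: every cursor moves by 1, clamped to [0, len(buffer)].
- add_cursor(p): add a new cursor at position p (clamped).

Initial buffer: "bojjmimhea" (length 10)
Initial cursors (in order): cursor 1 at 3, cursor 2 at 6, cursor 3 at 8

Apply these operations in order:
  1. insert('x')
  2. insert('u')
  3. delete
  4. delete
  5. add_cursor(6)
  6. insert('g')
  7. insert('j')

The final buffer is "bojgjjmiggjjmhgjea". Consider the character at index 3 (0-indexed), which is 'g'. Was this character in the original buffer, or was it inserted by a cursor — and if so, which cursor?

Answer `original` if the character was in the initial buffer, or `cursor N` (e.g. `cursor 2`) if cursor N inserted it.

After op 1 (insert('x')): buffer="bojxjmixmhxea" (len 13), cursors c1@4 c2@8 c3@11, authorship ...1...2..3..
After op 2 (insert('u')): buffer="bojxujmixumhxuea" (len 16), cursors c1@5 c2@10 c3@14, authorship ...11...22..33..
After op 3 (delete): buffer="bojxjmixmhxea" (len 13), cursors c1@4 c2@8 c3@11, authorship ...1...2..3..
After op 4 (delete): buffer="bojjmimhea" (len 10), cursors c1@3 c2@6 c3@8, authorship ..........
After op 5 (add_cursor(6)): buffer="bojjmimhea" (len 10), cursors c1@3 c2@6 c4@6 c3@8, authorship ..........
After op 6 (insert('g')): buffer="bojgjmiggmhgea" (len 14), cursors c1@4 c2@9 c4@9 c3@12, authorship ...1...24..3..
After op 7 (insert('j')): buffer="bojgjjmiggjjmhgjea" (len 18), cursors c1@5 c2@12 c4@12 c3@16, authorship ...11...2424..33..
Authorship (.=original, N=cursor N): . . . 1 1 . . . 2 4 2 4 . . 3 3 . .
Index 3: author = 1

Answer: cursor 1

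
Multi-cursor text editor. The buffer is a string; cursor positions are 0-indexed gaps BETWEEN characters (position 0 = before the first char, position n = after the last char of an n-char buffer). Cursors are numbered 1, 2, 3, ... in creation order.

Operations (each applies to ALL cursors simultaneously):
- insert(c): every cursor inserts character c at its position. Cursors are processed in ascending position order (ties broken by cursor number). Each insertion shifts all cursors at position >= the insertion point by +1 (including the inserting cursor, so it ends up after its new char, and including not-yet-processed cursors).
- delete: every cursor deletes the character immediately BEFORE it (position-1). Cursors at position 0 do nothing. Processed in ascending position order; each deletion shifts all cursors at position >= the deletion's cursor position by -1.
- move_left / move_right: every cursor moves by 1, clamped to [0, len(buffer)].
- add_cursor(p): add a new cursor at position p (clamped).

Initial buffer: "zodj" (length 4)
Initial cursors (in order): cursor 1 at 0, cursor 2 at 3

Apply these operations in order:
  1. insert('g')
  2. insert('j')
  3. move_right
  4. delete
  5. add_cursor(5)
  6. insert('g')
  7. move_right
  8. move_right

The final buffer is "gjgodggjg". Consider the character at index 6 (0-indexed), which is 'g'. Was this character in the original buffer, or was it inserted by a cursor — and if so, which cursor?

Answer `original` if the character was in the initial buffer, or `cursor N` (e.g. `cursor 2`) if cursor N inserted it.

After op 1 (insert('g')): buffer="gzodgj" (len 6), cursors c1@1 c2@5, authorship 1...2.
After op 2 (insert('j')): buffer="gjzodgjj" (len 8), cursors c1@2 c2@7, authorship 11...22.
After op 3 (move_right): buffer="gjzodgjj" (len 8), cursors c1@3 c2@8, authorship 11...22.
After op 4 (delete): buffer="gjodgj" (len 6), cursors c1@2 c2@6, authorship 11..22
After op 5 (add_cursor(5)): buffer="gjodgj" (len 6), cursors c1@2 c3@5 c2@6, authorship 11..22
After op 6 (insert('g')): buffer="gjgodggjg" (len 9), cursors c1@3 c3@7 c2@9, authorship 111..2322
After op 7 (move_right): buffer="gjgodggjg" (len 9), cursors c1@4 c3@8 c2@9, authorship 111..2322
After op 8 (move_right): buffer="gjgodggjg" (len 9), cursors c1@5 c2@9 c3@9, authorship 111..2322
Authorship (.=original, N=cursor N): 1 1 1 . . 2 3 2 2
Index 6: author = 3

Answer: cursor 3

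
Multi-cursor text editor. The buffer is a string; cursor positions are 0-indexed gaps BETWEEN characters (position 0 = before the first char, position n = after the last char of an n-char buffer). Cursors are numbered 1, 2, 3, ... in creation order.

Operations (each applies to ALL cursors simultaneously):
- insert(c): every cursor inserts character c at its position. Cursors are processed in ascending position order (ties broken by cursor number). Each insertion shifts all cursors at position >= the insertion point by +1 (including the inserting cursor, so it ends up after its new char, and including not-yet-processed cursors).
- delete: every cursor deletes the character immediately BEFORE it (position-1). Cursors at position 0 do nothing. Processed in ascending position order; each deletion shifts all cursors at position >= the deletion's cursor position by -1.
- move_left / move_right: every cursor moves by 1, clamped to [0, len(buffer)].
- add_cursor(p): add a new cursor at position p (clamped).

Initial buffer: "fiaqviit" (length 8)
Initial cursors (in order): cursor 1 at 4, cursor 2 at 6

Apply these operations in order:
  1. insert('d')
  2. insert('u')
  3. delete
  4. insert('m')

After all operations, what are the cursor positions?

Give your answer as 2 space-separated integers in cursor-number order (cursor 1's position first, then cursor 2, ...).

After op 1 (insert('d')): buffer="fiaqdvidit" (len 10), cursors c1@5 c2@8, authorship ....1..2..
After op 2 (insert('u')): buffer="fiaqduviduit" (len 12), cursors c1@6 c2@10, authorship ....11..22..
After op 3 (delete): buffer="fiaqdvidit" (len 10), cursors c1@5 c2@8, authorship ....1..2..
After op 4 (insert('m')): buffer="fiaqdmvidmit" (len 12), cursors c1@6 c2@10, authorship ....11..22..

Answer: 6 10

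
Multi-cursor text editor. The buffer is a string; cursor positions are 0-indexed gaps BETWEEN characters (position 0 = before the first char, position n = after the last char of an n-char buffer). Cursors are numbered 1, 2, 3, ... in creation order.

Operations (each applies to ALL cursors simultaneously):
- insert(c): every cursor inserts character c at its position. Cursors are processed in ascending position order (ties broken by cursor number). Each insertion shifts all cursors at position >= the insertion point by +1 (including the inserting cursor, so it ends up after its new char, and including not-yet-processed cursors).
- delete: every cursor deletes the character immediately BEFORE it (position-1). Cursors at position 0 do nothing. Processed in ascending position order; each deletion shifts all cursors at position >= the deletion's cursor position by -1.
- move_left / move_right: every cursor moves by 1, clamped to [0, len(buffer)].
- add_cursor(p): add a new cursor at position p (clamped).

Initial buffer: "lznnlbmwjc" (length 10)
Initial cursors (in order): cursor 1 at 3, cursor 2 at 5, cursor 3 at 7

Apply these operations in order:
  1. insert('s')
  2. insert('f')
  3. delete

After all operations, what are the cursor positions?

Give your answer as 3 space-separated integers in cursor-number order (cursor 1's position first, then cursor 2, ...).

After op 1 (insert('s')): buffer="lznsnlsbmswjc" (len 13), cursors c1@4 c2@7 c3@10, authorship ...1..2..3...
After op 2 (insert('f')): buffer="lznsfnlsfbmsfwjc" (len 16), cursors c1@5 c2@9 c3@13, authorship ...11..22..33...
After op 3 (delete): buffer="lznsnlsbmswjc" (len 13), cursors c1@4 c2@7 c3@10, authorship ...1..2..3...

Answer: 4 7 10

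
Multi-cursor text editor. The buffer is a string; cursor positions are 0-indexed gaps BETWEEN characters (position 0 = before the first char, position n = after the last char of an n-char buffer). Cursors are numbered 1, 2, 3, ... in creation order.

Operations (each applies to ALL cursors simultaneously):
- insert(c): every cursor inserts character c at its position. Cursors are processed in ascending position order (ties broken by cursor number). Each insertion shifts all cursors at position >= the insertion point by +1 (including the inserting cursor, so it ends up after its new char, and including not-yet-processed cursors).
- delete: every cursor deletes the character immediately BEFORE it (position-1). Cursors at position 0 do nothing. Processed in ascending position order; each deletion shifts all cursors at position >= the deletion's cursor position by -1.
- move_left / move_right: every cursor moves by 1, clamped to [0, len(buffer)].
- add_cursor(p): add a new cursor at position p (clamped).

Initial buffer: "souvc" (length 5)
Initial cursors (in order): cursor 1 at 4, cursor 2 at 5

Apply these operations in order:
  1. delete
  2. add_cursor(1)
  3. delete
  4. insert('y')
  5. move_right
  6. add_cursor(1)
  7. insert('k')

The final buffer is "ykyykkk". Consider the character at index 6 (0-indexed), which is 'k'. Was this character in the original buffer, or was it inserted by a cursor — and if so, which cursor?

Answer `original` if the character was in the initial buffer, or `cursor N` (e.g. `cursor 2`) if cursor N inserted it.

Answer: cursor 3

Derivation:
After op 1 (delete): buffer="sou" (len 3), cursors c1@3 c2@3, authorship ...
After op 2 (add_cursor(1)): buffer="sou" (len 3), cursors c3@1 c1@3 c2@3, authorship ...
After op 3 (delete): buffer="" (len 0), cursors c1@0 c2@0 c3@0, authorship 
After op 4 (insert('y')): buffer="yyy" (len 3), cursors c1@3 c2@3 c3@3, authorship 123
After op 5 (move_right): buffer="yyy" (len 3), cursors c1@3 c2@3 c3@3, authorship 123
After op 6 (add_cursor(1)): buffer="yyy" (len 3), cursors c4@1 c1@3 c2@3 c3@3, authorship 123
After op 7 (insert('k')): buffer="ykyykkk" (len 7), cursors c4@2 c1@7 c2@7 c3@7, authorship 1423123
Authorship (.=original, N=cursor N): 1 4 2 3 1 2 3
Index 6: author = 3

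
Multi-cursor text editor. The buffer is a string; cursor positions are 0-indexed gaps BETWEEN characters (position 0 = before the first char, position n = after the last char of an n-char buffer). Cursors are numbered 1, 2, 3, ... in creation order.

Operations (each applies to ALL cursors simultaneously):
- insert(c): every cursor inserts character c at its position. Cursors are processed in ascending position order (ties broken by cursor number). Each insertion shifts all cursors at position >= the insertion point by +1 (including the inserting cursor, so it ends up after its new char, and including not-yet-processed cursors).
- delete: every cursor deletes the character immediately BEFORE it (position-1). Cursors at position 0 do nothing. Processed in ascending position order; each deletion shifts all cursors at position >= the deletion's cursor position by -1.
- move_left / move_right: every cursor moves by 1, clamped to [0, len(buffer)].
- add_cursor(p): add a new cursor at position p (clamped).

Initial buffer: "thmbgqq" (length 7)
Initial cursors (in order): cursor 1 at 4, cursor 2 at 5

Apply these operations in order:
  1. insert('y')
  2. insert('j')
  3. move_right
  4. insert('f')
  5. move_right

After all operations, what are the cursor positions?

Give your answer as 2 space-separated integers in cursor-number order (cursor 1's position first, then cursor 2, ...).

Answer: 9 13

Derivation:
After op 1 (insert('y')): buffer="thmbygyqq" (len 9), cursors c1@5 c2@7, authorship ....1.2..
After op 2 (insert('j')): buffer="thmbyjgyjqq" (len 11), cursors c1@6 c2@9, authorship ....11.22..
After op 3 (move_right): buffer="thmbyjgyjqq" (len 11), cursors c1@7 c2@10, authorship ....11.22..
After op 4 (insert('f')): buffer="thmbyjgfyjqfq" (len 13), cursors c1@8 c2@12, authorship ....11.122.2.
After op 5 (move_right): buffer="thmbyjgfyjqfq" (len 13), cursors c1@9 c2@13, authorship ....11.122.2.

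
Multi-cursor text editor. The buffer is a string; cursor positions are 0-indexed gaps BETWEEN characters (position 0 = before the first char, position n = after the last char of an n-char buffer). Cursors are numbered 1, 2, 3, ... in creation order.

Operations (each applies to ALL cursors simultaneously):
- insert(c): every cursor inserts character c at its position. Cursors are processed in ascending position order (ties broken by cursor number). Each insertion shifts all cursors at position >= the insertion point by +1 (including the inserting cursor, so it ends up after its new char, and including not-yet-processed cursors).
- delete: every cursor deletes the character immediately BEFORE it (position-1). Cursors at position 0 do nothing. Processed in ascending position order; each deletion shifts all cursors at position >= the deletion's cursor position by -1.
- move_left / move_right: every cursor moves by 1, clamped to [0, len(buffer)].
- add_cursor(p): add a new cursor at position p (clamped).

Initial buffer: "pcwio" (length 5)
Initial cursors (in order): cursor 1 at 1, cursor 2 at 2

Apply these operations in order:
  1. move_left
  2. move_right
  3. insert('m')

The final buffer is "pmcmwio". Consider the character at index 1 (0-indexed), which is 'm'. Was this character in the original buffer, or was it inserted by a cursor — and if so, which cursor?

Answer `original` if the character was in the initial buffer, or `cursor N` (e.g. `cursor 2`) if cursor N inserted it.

After op 1 (move_left): buffer="pcwio" (len 5), cursors c1@0 c2@1, authorship .....
After op 2 (move_right): buffer="pcwio" (len 5), cursors c1@1 c2@2, authorship .....
After op 3 (insert('m')): buffer="pmcmwio" (len 7), cursors c1@2 c2@4, authorship .1.2...
Authorship (.=original, N=cursor N): . 1 . 2 . . .
Index 1: author = 1

Answer: cursor 1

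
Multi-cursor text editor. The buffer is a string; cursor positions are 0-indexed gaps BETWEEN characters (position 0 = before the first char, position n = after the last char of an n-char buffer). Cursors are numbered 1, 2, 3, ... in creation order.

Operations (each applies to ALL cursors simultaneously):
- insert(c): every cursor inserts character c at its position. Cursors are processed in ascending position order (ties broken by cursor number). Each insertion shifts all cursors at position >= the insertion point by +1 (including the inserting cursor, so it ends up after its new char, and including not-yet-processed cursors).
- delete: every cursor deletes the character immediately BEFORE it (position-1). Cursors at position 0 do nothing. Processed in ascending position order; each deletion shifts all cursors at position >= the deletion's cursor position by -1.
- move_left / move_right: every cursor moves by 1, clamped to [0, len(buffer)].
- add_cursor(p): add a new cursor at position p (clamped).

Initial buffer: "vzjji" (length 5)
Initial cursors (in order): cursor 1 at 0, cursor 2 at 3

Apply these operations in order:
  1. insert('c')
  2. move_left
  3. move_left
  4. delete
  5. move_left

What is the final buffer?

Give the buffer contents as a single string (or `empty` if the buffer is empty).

Answer: cvjcji

Derivation:
After op 1 (insert('c')): buffer="cvzjcji" (len 7), cursors c1@1 c2@5, authorship 1...2..
After op 2 (move_left): buffer="cvzjcji" (len 7), cursors c1@0 c2@4, authorship 1...2..
After op 3 (move_left): buffer="cvzjcji" (len 7), cursors c1@0 c2@3, authorship 1...2..
After op 4 (delete): buffer="cvjcji" (len 6), cursors c1@0 c2@2, authorship 1..2..
After op 5 (move_left): buffer="cvjcji" (len 6), cursors c1@0 c2@1, authorship 1..2..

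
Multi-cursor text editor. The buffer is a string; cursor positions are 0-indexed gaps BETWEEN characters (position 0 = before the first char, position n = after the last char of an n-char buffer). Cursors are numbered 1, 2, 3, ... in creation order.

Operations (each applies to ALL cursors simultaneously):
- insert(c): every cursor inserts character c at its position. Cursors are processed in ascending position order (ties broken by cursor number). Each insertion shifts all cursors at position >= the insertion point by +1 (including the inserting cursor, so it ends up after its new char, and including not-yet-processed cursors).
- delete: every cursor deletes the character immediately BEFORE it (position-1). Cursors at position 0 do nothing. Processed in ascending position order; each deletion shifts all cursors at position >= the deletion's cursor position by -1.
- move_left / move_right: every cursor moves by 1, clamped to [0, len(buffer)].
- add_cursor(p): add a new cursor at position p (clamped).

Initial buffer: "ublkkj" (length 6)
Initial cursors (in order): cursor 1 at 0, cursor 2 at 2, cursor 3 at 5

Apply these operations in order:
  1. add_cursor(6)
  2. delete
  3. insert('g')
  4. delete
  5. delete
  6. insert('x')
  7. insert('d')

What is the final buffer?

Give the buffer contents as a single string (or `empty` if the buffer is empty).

Answer: xxxxdddd

Derivation:
After op 1 (add_cursor(6)): buffer="ublkkj" (len 6), cursors c1@0 c2@2 c3@5 c4@6, authorship ......
After op 2 (delete): buffer="ulk" (len 3), cursors c1@0 c2@1 c3@3 c4@3, authorship ...
After op 3 (insert('g')): buffer="guglkgg" (len 7), cursors c1@1 c2@3 c3@7 c4@7, authorship 1.2..34
After op 4 (delete): buffer="ulk" (len 3), cursors c1@0 c2@1 c3@3 c4@3, authorship ...
After op 5 (delete): buffer="" (len 0), cursors c1@0 c2@0 c3@0 c4@0, authorship 
After op 6 (insert('x')): buffer="xxxx" (len 4), cursors c1@4 c2@4 c3@4 c4@4, authorship 1234
After op 7 (insert('d')): buffer="xxxxdddd" (len 8), cursors c1@8 c2@8 c3@8 c4@8, authorship 12341234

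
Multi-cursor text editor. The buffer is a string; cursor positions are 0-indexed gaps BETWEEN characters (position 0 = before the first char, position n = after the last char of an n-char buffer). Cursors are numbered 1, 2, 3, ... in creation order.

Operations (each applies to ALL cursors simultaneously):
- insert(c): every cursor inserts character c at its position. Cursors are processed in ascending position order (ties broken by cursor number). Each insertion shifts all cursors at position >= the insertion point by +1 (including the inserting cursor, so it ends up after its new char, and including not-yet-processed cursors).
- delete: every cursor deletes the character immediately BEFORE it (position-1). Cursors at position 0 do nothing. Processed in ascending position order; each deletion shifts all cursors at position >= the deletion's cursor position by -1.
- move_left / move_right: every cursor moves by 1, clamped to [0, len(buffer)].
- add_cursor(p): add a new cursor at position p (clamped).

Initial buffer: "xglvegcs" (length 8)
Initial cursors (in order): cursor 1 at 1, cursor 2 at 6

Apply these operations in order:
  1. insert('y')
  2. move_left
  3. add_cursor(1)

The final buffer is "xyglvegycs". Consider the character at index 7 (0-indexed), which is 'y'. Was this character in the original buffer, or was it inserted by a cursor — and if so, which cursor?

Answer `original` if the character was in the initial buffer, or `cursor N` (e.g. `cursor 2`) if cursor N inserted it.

Answer: cursor 2

Derivation:
After op 1 (insert('y')): buffer="xyglvegycs" (len 10), cursors c1@2 c2@8, authorship .1.....2..
After op 2 (move_left): buffer="xyglvegycs" (len 10), cursors c1@1 c2@7, authorship .1.....2..
After op 3 (add_cursor(1)): buffer="xyglvegycs" (len 10), cursors c1@1 c3@1 c2@7, authorship .1.....2..
Authorship (.=original, N=cursor N): . 1 . . . . . 2 . .
Index 7: author = 2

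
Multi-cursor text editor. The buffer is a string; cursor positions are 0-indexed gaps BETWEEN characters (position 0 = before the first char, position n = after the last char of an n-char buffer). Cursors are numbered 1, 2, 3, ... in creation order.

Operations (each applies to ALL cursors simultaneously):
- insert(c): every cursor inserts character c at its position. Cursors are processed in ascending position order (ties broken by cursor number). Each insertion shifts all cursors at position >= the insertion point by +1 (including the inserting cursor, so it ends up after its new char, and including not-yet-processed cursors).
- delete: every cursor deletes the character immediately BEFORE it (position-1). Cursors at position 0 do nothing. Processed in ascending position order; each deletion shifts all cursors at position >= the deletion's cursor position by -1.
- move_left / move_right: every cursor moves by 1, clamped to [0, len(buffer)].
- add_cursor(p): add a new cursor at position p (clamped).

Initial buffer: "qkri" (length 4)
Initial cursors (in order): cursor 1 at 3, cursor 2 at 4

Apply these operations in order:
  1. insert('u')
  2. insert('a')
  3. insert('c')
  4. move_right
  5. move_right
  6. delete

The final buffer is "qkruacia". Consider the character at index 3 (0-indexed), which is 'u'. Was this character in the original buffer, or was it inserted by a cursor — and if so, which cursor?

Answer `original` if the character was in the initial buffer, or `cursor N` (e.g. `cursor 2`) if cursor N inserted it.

After op 1 (insert('u')): buffer="qkruiu" (len 6), cursors c1@4 c2@6, authorship ...1.2
After op 2 (insert('a')): buffer="qkruaiua" (len 8), cursors c1@5 c2@8, authorship ...11.22
After op 3 (insert('c')): buffer="qkruaciuac" (len 10), cursors c1@6 c2@10, authorship ...111.222
After op 4 (move_right): buffer="qkruaciuac" (len 10), cursors c1@7 c2@10, authorship ...111.222
After op 5 (move_right): buffer="qkruaciuac" (len 10), cursors c1@8 c2@10, authorship ...111.222
After op 6 (delete): buffer="qkruacia" (len 8), cursors c1@7 c2@8, authorship ...111.2
Authorship (.=original, N=cursor N): . . . 1 1 1 . 2
Index 3: author = 1

Answer: cursor 1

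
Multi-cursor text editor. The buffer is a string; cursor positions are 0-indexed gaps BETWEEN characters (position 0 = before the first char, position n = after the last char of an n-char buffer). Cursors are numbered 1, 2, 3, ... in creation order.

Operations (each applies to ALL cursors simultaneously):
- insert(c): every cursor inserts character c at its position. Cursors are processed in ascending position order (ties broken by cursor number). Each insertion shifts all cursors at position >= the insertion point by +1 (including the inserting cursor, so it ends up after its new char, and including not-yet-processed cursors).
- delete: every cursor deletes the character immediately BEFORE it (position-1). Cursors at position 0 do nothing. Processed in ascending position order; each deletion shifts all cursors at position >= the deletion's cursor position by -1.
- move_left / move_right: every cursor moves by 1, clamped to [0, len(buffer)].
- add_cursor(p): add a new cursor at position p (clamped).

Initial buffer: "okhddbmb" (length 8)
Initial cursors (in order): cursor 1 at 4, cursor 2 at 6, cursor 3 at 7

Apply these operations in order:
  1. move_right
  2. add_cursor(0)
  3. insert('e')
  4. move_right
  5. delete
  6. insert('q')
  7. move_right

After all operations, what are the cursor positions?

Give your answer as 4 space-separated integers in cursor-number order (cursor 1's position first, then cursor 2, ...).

Answer: 9 12 12 3

Derivation:
After op 1 (move_right): buffer="okhddbmb" (len 8), cursors c1@5 c2@7 c3@8, authorship ........
After op 2 (add_cursor(0)): buffer="okhddbmb" (len 8), cursors c4@0 c1@5 c2@7 c3@8, authorship ........
After op 3 (insert('e')): buffer="eokhddebmebe" (len 12), cursors c4@1 c1@7 c2@10 c3@12, authorship 4.....1..2.3
After op 4 (move_right): buffer="eokhddebmebe" (len 12), cursors c4@2 c1@8 c2@11 c3@12, authorship 4.....1..2.3
After op 5 (delete): buffer="ekhddeme" (len 8), cursors c4@1 c1@6 c2@8 c3@8, authorship 4....1.2
After op 6 (insert('q')): buffer="eqkhddeqmeqq" (len 12), cursors c4@2 c1@8 c2@12 c3@12, authorship 44....11.223
After op 7 (move_right): buffer="eqkhddeqmeqq" (len 12), cursors c4@3 c1@9 c2@12 c3@12, authorship 44....11.223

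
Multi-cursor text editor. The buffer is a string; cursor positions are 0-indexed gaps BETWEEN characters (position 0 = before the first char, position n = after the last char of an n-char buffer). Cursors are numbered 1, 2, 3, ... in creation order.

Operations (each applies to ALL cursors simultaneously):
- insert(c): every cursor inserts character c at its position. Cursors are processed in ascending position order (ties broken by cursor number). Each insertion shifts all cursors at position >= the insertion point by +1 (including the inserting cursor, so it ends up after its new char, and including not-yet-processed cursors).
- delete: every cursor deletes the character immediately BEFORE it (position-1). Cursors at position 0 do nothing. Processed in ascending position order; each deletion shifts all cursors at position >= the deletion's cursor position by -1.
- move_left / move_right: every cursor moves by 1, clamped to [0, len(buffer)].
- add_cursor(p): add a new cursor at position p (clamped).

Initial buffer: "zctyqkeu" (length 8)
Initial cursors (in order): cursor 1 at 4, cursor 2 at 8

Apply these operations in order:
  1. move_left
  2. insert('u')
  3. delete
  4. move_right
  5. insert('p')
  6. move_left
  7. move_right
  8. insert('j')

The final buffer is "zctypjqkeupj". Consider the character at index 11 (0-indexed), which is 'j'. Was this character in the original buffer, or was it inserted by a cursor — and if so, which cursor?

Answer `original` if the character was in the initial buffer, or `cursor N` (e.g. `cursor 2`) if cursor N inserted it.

Answer: cursor 2

Derivation:
After op 1 (move_left): buffer="zctyqkeu" (len 8), cursors c1@3 c2@7, authorship ........
After op 2 (insert('u')): buffer="zctuyqkeuu" (len 10), cursors c1@4 c2@9, authorship ...1....2.
After op 3 (delete): buffer="zctyqkeu" (len 8), cursors c1@3 c2@7, authorship ........
After op 4 (move_right): buffer="zctyqkeu" (len 8), cursors c1@4 c2@8, authorship ........
After op 5 (insert('p')): buffer="zctypqkeup" (len 10), cursors c1@5 c2@10, authorship ....1....2
After op 6 (move_left): buffer="zctypqkeup" (len 10), cursors c1@4 c2@9, authorship ....1....2
After op 7 (move_right): buffer="zctypqkeup" (len 10), cursors c1@5 c2@10, authorship ....1....2
After op 8 (insert('j')): buffer="zctypjqkeupj" (len 12), cursors c1@6 c2@12, authorship ....11....22
Authorship (.=original, N=cursor N): . . . . 1 1 . . . . 2 2
Index 11: author = 2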